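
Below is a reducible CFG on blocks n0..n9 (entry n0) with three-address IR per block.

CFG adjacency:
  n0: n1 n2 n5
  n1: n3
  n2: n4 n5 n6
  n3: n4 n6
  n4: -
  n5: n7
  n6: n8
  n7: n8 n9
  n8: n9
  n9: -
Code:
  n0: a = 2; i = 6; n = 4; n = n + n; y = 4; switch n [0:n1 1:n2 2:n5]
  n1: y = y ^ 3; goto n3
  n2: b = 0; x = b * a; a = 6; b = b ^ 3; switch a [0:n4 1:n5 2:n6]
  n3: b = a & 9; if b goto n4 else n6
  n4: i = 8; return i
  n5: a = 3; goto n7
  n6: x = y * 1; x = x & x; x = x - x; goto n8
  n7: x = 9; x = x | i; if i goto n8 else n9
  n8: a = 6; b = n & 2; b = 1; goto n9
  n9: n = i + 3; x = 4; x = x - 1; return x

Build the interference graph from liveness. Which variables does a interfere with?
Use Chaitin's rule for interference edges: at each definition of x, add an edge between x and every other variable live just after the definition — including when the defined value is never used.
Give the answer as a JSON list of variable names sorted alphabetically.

Answer: ["b", "i", "n", "y"]

Working:
Block summaries:
  n0: def={a,i,n,y} ue=∅
  n1: def={y} ue={y}
  n2: def={a,b,x} ue={a}
  n3: def={b} ue={a}
  n4: def={i} ue=∅
  n5: def={a} ue=∅
  n6: def={x} ue={y}
  n7: def={x} ue={i}
  n8: def={a,b} ue={n}
  n9: def={n,x} ue={i}

Live sets:
  live n0: ∅→{a,i,n,y}
  live n1: {a,i,n,y}→{a,i,n,y}
  live n2: {a,i,n,y}→{i,n,y}
  live n3: {a,i,n,y}→{i,n,y}
  live n4: ∅→∅
  live n5: {i,n}→{i,n}
  live n6: {i,n,y}→{i,n}
  live n7: {i,n}→{i,n}
  live n8: {i,n}→{i}
  live n9: {i}→∅

Interfere edges:
  a — {b,i,n,y}
  b — {a,i,n,x,y}
  i — {a,b,n,x,y}
  n — {a,b,i,x,y}
  x — {b,i,n,y}
  y — {a,b,i,n,x}

N(a) = ["b", "i", "n", "y"]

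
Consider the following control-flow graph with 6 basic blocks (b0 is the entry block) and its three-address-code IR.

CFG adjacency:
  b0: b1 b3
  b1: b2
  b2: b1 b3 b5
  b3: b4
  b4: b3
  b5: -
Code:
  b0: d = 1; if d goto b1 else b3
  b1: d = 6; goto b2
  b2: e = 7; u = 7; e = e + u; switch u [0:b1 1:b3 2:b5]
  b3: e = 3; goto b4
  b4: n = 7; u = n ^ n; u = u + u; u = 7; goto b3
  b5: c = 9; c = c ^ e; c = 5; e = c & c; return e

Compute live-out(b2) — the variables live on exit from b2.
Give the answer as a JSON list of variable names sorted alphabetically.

Answer: ["e"]

Derivation:
Block summaries:
  b0: {d} / ∅
  b1: {d} / ∅
  b2: {e,u} / ∅
  b3: {e} / ∅
  b4: {n,u} / ∅
  b5: {c,e} / {e}

Liveness:
  b0: in=∅ out=∅
  b1: in=∅ out=∅
  b2: in=∅ out={e}
  b3: in=∅ out=∅
  b4: in=∅ out=∅
  b5: in={e} out=∅

live-out(b2) = ["e"]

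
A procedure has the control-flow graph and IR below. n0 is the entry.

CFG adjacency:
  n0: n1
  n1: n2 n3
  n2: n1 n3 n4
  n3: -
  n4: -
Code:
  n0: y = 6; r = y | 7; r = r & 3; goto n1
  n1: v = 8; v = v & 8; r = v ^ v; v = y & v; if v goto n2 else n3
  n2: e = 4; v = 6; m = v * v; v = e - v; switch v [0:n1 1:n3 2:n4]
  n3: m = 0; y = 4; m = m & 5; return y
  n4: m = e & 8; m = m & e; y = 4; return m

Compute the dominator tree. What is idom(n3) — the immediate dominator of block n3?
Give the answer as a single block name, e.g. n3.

idom tree: n1←n0 n2←n1 n3←n1 n4←n2
Dom∩ at merges:
  n1: preds {n0,n2}: {n0} ∩ {n0,n1,n2} = {n0}; idom=n0
  n3: preds {n1,n2}: {n0,n1} ∩ {n0,n1,n2} = {n0,n1}; idom=n1

idom(n3) = n1

Answer: n1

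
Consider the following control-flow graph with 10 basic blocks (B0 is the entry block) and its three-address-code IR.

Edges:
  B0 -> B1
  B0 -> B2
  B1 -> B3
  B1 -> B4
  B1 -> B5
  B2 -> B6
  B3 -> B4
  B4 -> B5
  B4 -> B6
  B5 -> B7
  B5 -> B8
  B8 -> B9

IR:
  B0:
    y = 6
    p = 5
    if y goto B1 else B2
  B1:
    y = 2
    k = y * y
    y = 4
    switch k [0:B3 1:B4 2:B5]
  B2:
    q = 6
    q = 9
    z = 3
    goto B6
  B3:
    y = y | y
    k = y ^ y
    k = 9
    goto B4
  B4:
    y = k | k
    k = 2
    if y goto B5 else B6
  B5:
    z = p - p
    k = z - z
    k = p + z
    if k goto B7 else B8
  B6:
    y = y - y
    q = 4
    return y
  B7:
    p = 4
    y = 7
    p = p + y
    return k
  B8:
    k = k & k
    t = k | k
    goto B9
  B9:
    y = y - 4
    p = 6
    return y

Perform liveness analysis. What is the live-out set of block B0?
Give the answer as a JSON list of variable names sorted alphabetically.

Answer: ["p", "y"]

Analysis:
Block summaries:
  B0 def {p,y} use ∅
  B1 def {k,y} use ∅
  B2 def {q,z} use ∅
  B3 def {k,y} use {y}
  B4 def {k,y} use {k}
  B5 def {k,z} use {p}
  B6 def {q,y} use {y}
  B7 def {p,y} use {k}
  B8 def {k,t} use {k}
  B9 def {p,y} use {y}

Backward fixpoint:
  B0: in=∅ out={p,y}
  B1: in={p} out={k,p,y}
  B2: in={y} out={y}
  B3: in={p,y} out={k,p}
  B4: in={k,p} out={p,y}
  B5: in={p,y} out={k,y}
  B6: in={y} out=∅
  B7: in={k} out=∅
  B8: in={k,y} out={y}
  B9: in={y} out=∅

live-out(B0) = ["p", "y"]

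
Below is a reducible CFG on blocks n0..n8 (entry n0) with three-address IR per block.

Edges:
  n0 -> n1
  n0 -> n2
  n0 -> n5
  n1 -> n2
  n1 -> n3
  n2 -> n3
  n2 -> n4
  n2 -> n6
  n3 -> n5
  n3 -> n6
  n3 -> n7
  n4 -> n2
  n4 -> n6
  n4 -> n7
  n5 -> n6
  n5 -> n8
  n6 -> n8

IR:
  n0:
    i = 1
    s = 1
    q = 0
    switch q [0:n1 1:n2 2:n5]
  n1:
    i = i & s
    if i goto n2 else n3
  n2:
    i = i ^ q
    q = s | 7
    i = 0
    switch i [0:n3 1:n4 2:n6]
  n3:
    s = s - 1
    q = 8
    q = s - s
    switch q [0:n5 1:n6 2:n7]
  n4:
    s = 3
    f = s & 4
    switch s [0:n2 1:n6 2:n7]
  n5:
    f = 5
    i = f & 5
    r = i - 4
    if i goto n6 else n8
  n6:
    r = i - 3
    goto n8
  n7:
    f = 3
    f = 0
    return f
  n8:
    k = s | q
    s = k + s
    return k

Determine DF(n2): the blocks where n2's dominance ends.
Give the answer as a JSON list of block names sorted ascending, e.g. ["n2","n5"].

Answer: ["n2", "n3", "n6", "n7"]

Working:
idom tree: n1←n0 n2←n0 n3←n0 n4←n2 n5←n0 n6←n0 n7←n0 n8←n0
Join-block Dom:
  n2: preds {n0,n1,n4}: {n0} ∩ {n0,n1} ∩ {n0,n2,n4} = {n0}; idom=n0
  n3: preds {n1,n2}: {n0,n1} ∩ {n0,n2} = {n0}; idom=n0
  n5: preds {n0,n3}: {n0} ∩ {n0,n3} = {n0}; idom=n0
  n6: preds {n2,n3,n4,n5}: {n0,n2} ∩ {n0,n3} ∩ {n0,n2,n4} ∩ {n0,n5} = {n0}; idom=n0
  n7: preds {n3,n4}: {n0,n3} ∩ {n0,n2,n4} = {n0}; idom=n0
  n8: preds {n5,n6}: {n0,n5} ∩ {n0,n6} = {n0}; idom=n0

DF walk-up:
  join n2 pred n0: · stop@n0
  join n2 pred n1: n1 stop@n0
  join n2 pred n4: n4→n2 stop@n0
  join n3 pred n1: n1 stop@n0
  join n3 pred n2: n2 stop@n0
  join n5 pred n0: · stop@n0
  join n5 pred n3: n3 stop@n0
  join n6 pred n2: n2 stop@n0
  join n6 pred n3: n3 stop@n0
  join n6 pred n4: n4→n2 stop@n0
  join n6 pred n5: n5 stop@n0
  join n7 pred n3: n3 stop@n0
  join n7 pred n4: n4→n2 stop@n0
  join n8 pred n5: n5 stop@n0
  join n8 pred n6: n6 stop@n0
  n0 → ∅
  n1 → {n2,n3}
  n2 → {n2,n3,n6,n7}
  n3 → {n5,n6,n7}
  n4 → {n2,n6,n7}
  n5 → {n6,n8}
  n6 → {n8}
  n7 → ∅
  n8 → ∅

DF(n2) = ["n2", "n3", "n6", "n7"]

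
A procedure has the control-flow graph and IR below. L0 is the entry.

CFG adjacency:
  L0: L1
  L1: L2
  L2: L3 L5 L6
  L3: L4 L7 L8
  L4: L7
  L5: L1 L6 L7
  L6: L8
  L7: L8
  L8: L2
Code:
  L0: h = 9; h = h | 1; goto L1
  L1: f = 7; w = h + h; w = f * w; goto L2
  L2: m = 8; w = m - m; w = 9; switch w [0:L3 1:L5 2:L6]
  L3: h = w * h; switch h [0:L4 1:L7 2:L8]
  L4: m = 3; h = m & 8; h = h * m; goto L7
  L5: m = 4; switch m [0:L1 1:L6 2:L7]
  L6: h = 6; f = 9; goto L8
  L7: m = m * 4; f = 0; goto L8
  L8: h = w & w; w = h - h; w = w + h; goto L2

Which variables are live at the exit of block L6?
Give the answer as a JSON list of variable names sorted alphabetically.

Per-block:
  L0: {h} / ∅
  L1: {f,w} / {h}
  L2: {m,w} / ∅
  L3: {h} / {h,w}
  L4: {h,m} / ∅
  L5: {m} / ∅
  L6: {f,h} / ∅
  L7: {f,m} / {m}
  L8: {h,w} / {w}

Liveness:
  live L0: ∅→{h}
  live L1: {h}→{h}
  live L2: {h}→{h,m,w}
  live L3: {h,m,w}→{m,w}
  live L4: {w}→{m,w}
  live L5: {h,w}→{h,m,w}
  live L6: {w}→{w}
  live L7: {m,w}→{w}
  live L8: {w}→{h}

live-out(L6) = ["w"]

Answer: ["w"]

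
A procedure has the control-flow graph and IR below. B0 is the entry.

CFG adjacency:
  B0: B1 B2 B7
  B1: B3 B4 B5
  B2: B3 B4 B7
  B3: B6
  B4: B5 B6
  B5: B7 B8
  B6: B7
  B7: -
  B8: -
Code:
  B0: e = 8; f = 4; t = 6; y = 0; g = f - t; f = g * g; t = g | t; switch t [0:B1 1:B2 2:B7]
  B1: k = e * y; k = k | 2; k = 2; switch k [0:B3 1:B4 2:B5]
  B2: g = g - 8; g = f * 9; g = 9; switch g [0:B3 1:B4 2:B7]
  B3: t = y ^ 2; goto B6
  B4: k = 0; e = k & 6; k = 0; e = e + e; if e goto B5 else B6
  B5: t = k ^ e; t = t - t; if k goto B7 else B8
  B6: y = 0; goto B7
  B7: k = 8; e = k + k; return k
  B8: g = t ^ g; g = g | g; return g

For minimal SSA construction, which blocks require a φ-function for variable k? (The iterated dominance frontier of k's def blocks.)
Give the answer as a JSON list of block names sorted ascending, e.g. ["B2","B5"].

idom tree: B1←B0 B2←B0 B3←B0 B4←B0 B5←B0 B6←B0 B7←B0 B8←B5
Join-block Dom:
  B3: preds {B1,B2}: {B0,B1} ∩ {B0,B2} = {B0}; idom=B0
  B4: preds {B1,B2}: {B0,B1} ∩ {B0,B2} = {B0}; idom=B0
  B5: preds {B1,B4}: {B0,B1} ∩ {B0,B4} = {B0}; idom=B0
  B6: preds {B3,B4}: {B0,B3} ∩ {B0,B4} = {B0}; idom=B0
  B7: preds {B0,B2,B5,B6}: {B0} ∩ {B0,B2} ∩ {B0,B5} ∩ {B0,B6} = {B0}; idom=B0

Frontier:
  join B3 pred B1: B1 stop@B0
  join B3 pred B2: B2 stop@B0
  join B4 pred B1: B1 stop@B0
  join B4 pred B2: B2 stop@B0
  join B5 pred B1: B1 stop@B0
  join B5 pred B4: B4 stop@B0
  join B6 pred B3: B3 stop@B0
  join B6 pred B4: B4 stop@B0
  join B7 pred B0: · stop@B0
  join B7 pred B2: B2 stop@B0
  join B7 pred B5: B5 stop@B0
  join B7 pred B6: B6 stop@B0
  B0 → ∅
  B1 → {B3,B4,B5}
  B2 → {B3,B4,B7}
  B3 → {B6}
  B4 → {B5,B6}
  B5 → {B7}
  B6 → {B7}
  B7 → ∅
  B8 → ∅

φ for k: defs {B1,B4,B7}
  DF⁺ = {B3,B4,B5,B6,B7}

Answer: ["B3", "B4", "B5", "B6", "B7"]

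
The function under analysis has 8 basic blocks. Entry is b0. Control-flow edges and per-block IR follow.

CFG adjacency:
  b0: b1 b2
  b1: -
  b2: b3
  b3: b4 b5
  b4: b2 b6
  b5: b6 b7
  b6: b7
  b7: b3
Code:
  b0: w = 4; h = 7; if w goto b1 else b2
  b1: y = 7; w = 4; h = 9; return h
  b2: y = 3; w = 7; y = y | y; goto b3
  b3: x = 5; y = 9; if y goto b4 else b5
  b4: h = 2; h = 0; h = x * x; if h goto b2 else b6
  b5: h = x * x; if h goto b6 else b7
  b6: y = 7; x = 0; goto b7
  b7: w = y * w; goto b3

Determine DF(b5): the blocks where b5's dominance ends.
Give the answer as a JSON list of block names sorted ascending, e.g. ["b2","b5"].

idom tree: b1←b0 b2←b0 b3←b2 b4←b3 b5←b3 b6←b3 b7←b3
Dom at joins:
  b2: preds {b0,b4}: {b0} ∩ {b0,b2,b3,b4} = {b0}; idom=b0
  b3: preds {b2,b7}: {b0,b2} ∩ {b0,b2,b3,b7} = {b0,b2}; idom=b2
  b6: preds {b4,b5}: {b0,b2,b3,b4} ∩ {b0,b2,b3,b5} = {b0,b2,b3}; idom=b3
  b7: preds {b5,b6}: {b0,b2,b3,b5} ∩ {b0,b2,b3,b6} = {b0,b2,b3}; idom=b3

DF walk-up:
  join b2 pred b0: · stop@b0
  join b2 pred b4: b4→b3→b2 stop@b0
  join b3 pred b2: · stop@b2
  join b3 pred b7: b7→b3 stop@b2
  join b6 pred b4: b4 stop@b3
  join b6 pred b5: b5 stop@b3
  join b7 pred b5: b5 stop@b3
  join b7 pred b6: b6 stop@b3
  b0 → ∅
  b1 → ∅
  b2 → {b2}
  b3 → {b2,b3}
  b4 → {b2,b6}
  b5 → {b6,b7}
  b6 → {b7}
  b7 → {b3}

DF(b5) = ["b6", "b7"]

Answer: ["b6", "b7"]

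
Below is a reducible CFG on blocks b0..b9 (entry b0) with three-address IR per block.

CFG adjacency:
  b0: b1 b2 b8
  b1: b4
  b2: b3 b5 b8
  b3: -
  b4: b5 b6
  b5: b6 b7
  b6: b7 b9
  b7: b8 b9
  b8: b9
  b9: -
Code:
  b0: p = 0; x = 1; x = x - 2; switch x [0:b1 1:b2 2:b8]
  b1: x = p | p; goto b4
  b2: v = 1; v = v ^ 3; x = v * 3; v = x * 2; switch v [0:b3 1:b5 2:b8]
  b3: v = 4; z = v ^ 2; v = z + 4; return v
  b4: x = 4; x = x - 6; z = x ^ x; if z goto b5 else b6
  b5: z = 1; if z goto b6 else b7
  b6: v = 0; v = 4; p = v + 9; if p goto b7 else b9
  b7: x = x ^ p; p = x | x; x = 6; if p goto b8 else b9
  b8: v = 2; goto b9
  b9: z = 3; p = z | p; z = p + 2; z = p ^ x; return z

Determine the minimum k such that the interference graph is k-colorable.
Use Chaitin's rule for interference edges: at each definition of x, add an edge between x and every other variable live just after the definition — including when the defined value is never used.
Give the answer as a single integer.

Block summaries:
  b0: {p,x} / ∅
  b1: {x} / {p}
  b2: {v,x} / ∅
  b3: {v,z} / ∅
  b4: {x,z} / ∅
  b5: {z} / ∅
  b6: {p,v} / ∅
  b7: {p,x} / {p,x}
  b8: {v} / ∅
  b9: {p,z} / {p,x}

Liveness:
  b0 li=∅ lo={p,x}
  b1 li={p} lo={p}
  b2 li={p} lo={p,x}
  b3 li=∅ lo=∅
  b4 li={p} lo={p,x}
  b5 li={p,x} lo={p,x}
  b6 li={x} lo={p,x}
  b7 li={p,x} lo={p,x}
  b8 li={p,x} lo={p,x}
  b9 li={p,x} lo=∅

Interfere edges:
  p↔{v,x,z}
  v↔{p,x}
  x↔{p,v,z}
  z↔{p,x}

Chromatic number:
  lower bound: {p,v,x} mutually conflict ⇒ χ ≥ 3
  3-colouring: R0={p}  R1={x}  R2={v,z}
  χ = 3

Answer: 3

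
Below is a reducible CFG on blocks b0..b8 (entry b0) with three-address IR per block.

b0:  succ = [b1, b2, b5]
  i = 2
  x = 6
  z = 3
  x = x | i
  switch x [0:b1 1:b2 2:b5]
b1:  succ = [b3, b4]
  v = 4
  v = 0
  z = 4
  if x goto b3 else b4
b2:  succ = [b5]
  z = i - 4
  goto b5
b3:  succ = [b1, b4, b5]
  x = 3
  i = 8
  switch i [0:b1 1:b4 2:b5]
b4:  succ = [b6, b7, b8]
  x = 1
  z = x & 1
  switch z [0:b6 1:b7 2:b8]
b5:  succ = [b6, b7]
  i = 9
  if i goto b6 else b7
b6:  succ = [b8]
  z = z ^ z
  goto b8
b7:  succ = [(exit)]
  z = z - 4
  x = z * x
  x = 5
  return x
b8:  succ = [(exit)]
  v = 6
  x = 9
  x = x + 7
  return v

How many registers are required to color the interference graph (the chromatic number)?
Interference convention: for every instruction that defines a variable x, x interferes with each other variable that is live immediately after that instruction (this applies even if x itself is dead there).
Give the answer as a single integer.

Answer: 3

Derivation:
Block summaries:
  b0: {i,x,z} / ∅
  b1: {v,z} / {x}
  b2: {z} / {i}
  b3: {i,x} / ∅
  b4: {x,z} / ∅
  b5: {i} / ∅
  b6: {z} / {z}
  b7: {x,z} / {x,z}
  b8: {v,x} / ∅

Liveness:
  b0 li=∅ lo={i,x,z}
  b1 li={x} lo={z}
  b2 li={i,x} lo={x,z}
  b3 li={z} lo={x,z}
  b4 li=∅ lo={x,z}
  b5 li={x,z} lo={x,z}
  b6 li={z} lo=∅
  b7 li={x,z} lo=∅
  b8 li=∅ lo=∅

Interference:
  i: {x,z}
  v: {x}
  x: {i,v,z}
  z: {i,x}

Registers:
  clique {i,x,z} ⇒ need ≥ 3
  3-colouring: r0={x}  r1={i,v}  r2={z}
  χ = 3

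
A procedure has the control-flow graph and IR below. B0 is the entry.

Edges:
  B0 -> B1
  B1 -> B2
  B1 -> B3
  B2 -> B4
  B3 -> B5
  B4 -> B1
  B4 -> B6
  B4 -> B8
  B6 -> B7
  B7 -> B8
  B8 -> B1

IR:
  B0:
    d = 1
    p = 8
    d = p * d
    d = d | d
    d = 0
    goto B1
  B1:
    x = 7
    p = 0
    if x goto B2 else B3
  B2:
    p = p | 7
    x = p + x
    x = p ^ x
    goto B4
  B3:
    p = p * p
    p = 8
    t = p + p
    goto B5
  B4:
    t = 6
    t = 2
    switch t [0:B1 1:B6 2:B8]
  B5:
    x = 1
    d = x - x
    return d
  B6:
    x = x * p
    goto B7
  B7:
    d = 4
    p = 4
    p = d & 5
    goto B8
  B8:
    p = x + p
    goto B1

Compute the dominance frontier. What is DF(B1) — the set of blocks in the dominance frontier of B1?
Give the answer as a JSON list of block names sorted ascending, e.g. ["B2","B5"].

idom tree: B1←B0 B2←B1 B3←B1 B4←B2 B5←B3 B6←B4 B7←B6 B8←B4
Join-block Dom:
  B1: preds {B0,B4,B8}: {B0} ∩ {B0,B1,B2,B4} ∩ {B0,B1,B2,B4,B8} = {B0}; idom=B0
  B8: preds {B4,B7}: {B0,B1,B2,B4} ∩ {B0,B1,B2,B4,B6,B7} = {B0,B1,B2,B4}; idom=B4

Frontier:
  B1←B0: walk · to B0
  B1←B4: walk B4→B2→B1 to B0
  B1←B8: walk B8→B4→B2→B1 to B0
  B8←B4: walk · to B4
  B8←B7: walk B7→B6 to B4
  DF(B0)=∅
  DF(B1)={B1}
  DF(B2)={B1}
  DF(B3)=∅
  DF(B4)={B1}
  DF(B5)=∅
  DF(B6)={B8}
  DF(B7)={B8}
  DF(B8)={B1}

DF(B1) = ["B1"]

Answer: ["B1"]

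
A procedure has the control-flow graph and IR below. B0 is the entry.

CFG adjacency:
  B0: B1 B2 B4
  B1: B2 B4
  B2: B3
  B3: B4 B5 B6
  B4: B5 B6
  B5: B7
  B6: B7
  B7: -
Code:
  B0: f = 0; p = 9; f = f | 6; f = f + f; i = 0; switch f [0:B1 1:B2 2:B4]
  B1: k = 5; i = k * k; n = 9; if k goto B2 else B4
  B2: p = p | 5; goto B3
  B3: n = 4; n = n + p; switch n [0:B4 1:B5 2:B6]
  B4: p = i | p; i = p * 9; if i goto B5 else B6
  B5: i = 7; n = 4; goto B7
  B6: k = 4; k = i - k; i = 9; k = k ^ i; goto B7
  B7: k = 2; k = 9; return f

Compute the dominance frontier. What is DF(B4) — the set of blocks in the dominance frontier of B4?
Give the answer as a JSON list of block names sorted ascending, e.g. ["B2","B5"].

Answer: ["B5", "B6"]

Working:
idom tree: B1←B0 B2←B0 B3←B2 B4←B0 B5←B0 B6←B0 B7←B0
Join-block Dom:
  B2: preds {B0,B1}: {B0} ∩ {B0,B1} = {B0}; idom=B0
  B4: preds {B0,B1,B3}: {B0} ∩ {B0,B1} ∩ {B0,B2,B3} = {B0}; idom=B0
  B5: preds {B3,B4}: {B0,B2,B3} ∩ {B0,B4} = {B0}; idom=B0
  B6: preds {B3,B4}: {B0,B2,B3} ∩ {B0,B4} = {B0}; idom=B0
  B7: preds {B5,B6}: {B0,B5} ∩ {B0,B6} = {B0}; idom=B0

DF walk-up:
  join B2 pred B0: · stop@B0
  join B2 pred B1: B1 stop@B0
  join B4 pred B0: · stop@B0
  join B4 pred B1: B1 stop@B0
  join B4 pred B3: B3→B2 stop@B0
  join B5 pred B3: B3→B2 stop@B0
  join B5 pred B4: B4 stop@B0
  join B6 pred B3: B3→B2 stop@B0
  join B6 pred B4: B4 stop@B0
  join B7 pred B5: B5 stop@B0
  join B7 pred B6: B6 stop@B0
  B0 → ∅
  B1 → {B2,B4}
  B2 → {B4,B5,B6}
  B3 → {B4,B5,B6}
  B4 → {B5,B6}
  B5 → {B7}
  B6 → {B7}
  B7 → ∅

DF(B4) = ["B5", "B6"]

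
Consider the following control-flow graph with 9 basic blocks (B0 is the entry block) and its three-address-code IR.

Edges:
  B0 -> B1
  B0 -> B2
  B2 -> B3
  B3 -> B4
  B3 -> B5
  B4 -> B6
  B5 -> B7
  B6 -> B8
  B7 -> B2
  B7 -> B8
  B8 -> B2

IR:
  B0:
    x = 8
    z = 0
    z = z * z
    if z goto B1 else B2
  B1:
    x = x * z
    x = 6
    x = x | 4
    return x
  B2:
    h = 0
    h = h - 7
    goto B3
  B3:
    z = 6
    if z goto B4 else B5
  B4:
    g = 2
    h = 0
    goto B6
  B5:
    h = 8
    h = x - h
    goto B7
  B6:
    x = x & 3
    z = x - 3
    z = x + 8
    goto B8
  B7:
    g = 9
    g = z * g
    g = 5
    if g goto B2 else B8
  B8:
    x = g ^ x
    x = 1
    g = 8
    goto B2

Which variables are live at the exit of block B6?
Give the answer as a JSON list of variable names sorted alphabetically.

Answer: ["g", "x"]

Analysis:
Per-block:
  B0: {x,z} / ∅
  B1: {x} / {x,z}
  B2: {h} / ∅
  B3: {z} / ∅
  B4: {g,h} / ∅
  B5: {h} / {x}
  B6: {x,z} / {x}
  B7: {g} / {z}
  B8: {g,x} / {g,x}

Live sets:
  live B0: ∅→{x,z}
  live B1: {x,z}→∅
  live B2: {x}→{x}
  live B3: {x}→{x,z}
  live B4: {x}→{g,x}
  live B5: {x,z}→{x,z}
  live B6: {g,x}→{g,x}
  live B7: {x,z}→{g,x}
  live B8: {g,x}→{x}

live-out(B6) = ["g", "x"]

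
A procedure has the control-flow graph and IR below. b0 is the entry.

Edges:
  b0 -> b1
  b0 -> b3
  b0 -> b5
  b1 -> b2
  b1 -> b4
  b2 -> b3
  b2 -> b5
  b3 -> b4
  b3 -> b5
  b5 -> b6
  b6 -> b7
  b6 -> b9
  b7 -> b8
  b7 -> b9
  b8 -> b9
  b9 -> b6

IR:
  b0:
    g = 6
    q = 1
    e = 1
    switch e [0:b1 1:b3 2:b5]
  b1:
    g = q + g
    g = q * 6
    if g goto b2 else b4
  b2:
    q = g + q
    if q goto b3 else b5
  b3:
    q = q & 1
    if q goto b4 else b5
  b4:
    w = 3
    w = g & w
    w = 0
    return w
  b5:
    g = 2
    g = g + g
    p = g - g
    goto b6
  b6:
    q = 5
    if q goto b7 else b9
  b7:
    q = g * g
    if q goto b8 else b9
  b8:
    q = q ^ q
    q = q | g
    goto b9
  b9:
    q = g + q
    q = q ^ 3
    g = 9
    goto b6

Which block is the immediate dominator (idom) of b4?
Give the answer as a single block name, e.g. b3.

idom tree: b1←b0 b2←b1 b3←b0 b4←b0 b5←b0 b6←b5 b7←b6 b8←b7 b9←b6
Dom∩ at merges:
  b3: preds {b0,b2}: {b0} ∩ {b0,b1,b2} = {b0}; idom=b0
  b4: preds {b1,b3}: {b0,b1} ∩ {b0,b3} = {b0}; idom=b0
  b5: preds {b0,b2,b3}: {b0} ∩ {b0,b1,b2} ∩ {b0,b3} = {b0}; idom=b0
  b6: preds {b5,b9}: {b0,b5} ∩ {b0,b5,b6,b9} = {b0,b5}; idom=b5
  b9: preds {b6,b7,b8}: {b0,b5,b6} ∩ {b0,b5,b6,b7} ∩ {b0,b5,b6,b7,b8} = {b0,b5,b6}; idom=b6

idom(b4) = b0

Answer: b0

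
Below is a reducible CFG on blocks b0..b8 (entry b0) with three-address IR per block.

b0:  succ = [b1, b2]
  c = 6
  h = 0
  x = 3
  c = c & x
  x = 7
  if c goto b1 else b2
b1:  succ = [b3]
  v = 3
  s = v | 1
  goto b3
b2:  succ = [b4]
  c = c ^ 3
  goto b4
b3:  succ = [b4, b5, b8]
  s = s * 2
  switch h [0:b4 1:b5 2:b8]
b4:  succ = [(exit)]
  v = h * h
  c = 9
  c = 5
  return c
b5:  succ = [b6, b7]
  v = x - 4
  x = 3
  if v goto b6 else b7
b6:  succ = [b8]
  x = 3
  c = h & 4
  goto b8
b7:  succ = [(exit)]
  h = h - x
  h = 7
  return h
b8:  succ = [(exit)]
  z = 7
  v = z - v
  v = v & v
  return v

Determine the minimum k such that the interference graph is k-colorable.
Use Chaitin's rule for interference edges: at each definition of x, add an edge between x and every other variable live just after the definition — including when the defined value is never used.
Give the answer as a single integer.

Answer: 4

Derivation:
def/use:
  b0: def={c,h,x} ue=∅
  b1: def={s,v} ue=∅
  b2: def={c} ue={c}
  b3: def={s} ue={h,s}
  b4: def={c,v} ue={h}
  b5: def={v,x} ue={x}
  b6: def={c,x} ue={h}
  b7: def={h} ue={h,x}
  b8: def={v,z} ue={v}

Live sets:
  b0: in=∅ out={c,h,x}
  b1: in={h,x} out={h,s,v,x}
  b2: in={c,h} out={h}
  b3: in={h,s,v,x} out={h,v,x}
  b4: in={h} out=∅
  b5: in={h,x} out={h,v,x}
  b6: in={h,v} out={v}
  b7: in={h,x} out=∅
  b8: in={v} out=∅

Conflict graph:
  c: {h,v,x}
  h: {c,s,v,x}
  s: {h,v,x}
  v: {c,h,s,x,z}
  x: {c,h,s,v}
  z: {v}

Registers:
  lower bound: {c,h,v,x} mutually conflict ⇒ χ ≥ 4
  4-colouring: c0={v}  c1={h,z}  c2={x}  c3={c,s}
  χ = 4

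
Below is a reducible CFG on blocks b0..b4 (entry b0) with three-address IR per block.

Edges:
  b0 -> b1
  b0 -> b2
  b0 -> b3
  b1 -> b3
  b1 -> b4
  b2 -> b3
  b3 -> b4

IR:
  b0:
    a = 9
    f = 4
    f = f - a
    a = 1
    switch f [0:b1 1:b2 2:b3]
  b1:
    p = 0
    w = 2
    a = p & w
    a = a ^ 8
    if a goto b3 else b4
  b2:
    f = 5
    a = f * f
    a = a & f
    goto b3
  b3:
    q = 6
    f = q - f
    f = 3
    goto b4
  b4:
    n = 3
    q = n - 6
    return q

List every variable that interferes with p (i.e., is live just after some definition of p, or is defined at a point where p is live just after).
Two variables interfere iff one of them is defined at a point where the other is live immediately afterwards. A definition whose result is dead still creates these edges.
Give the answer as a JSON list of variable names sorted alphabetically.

Per-block:
  b0: def={a,f} ue=∅
  b1: def={a,p,w} ue=∅
  b2: def={a,f} ue=∅
  b3: def={f,q} ue={f}
  b4: def={n,q} ue=∅

Live sets:
  live b0: ∅→{f}
  live b1: {f}→{f}
  live b2: ∅→{f}
  live b3: {f}→∅
  live b4: ∅→∅

Interfere edges:
  a — {f}
  f — {a,p,q,w}
  n — ∅
  p — {f,w}
  q — {f}
  w — {f,p}

N(p) = ["f", "w"]

Answer: ["f", "w"]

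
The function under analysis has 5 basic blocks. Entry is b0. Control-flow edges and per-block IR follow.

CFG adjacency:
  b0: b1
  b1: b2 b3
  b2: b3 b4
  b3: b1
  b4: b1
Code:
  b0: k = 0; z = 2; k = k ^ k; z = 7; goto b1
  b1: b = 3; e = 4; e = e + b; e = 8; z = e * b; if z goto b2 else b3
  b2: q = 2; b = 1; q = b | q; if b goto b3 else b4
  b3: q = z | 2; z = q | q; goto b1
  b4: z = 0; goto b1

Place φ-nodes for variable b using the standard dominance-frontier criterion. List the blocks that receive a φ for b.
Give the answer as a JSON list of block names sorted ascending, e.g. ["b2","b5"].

Answer: ["b1", "b3"]

Analysis:
idom tree: b1←b0 b2←b1 b3←b1 b4←b2
Dom at joins:
  b1: preds {b0,b3,b4}: {b0} ∩ {b0,b1,b3} ∩ {b0,b1,b2,b4} = {b0}; idom=b0
  b3: preds {b1,b2}: {b0,b1} ∩ {b0,b1,b2} = {b0,b1}; idom=b1

Frontier:
  b1←b0: walk · to b0
  b1←b3: walk b3→b1 to b0
  b1←b4: walk b4→b2→b1 to b0
  b3←b1: walk · to b1
  b3←b2: walk b2 to b1
  b0: DF=∅
  b1: DF={b1}
  b2: DF={b1,b3}
  b3: DF={b1}
  b4: DF={b1}

φ for b: defs {b1,b2}
  DF⁺ = {b1,b3}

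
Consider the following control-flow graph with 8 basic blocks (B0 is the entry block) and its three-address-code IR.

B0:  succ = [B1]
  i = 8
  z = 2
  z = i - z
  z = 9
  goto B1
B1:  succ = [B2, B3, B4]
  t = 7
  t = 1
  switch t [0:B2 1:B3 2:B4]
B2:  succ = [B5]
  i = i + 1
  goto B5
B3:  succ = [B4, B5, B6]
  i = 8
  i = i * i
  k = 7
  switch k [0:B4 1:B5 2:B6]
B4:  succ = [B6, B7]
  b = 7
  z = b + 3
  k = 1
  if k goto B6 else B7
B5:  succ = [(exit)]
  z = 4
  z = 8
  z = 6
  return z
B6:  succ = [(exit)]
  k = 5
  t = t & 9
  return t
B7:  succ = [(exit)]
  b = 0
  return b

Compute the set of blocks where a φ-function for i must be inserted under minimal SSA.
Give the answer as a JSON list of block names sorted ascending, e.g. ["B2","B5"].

Answer: ["B4", "B5", "B6"]

Working:
idom tree: B1←B0 B2←B1 B3←B1 B4←B1 B5←B1 B6←B1 B7←B4
Join-block Dom:
  B4: preds {B1,B3}: {B0,B1} ∩ {B0,B1,B3} = {B0,B1}; idom=B1
  B5: preds {B2,B3}: {B0,B1,B2} ∩ {B0,B1,B3} = {B0,B1}; idom=B1
  B6: preds {B3,B4}: {B0,B1,B3} ∩ {B0,B1,B4} = {B0,B1}; idom=B1

DF walk-up:
  B4←B1: walk · to B1
  B4←B3: walk B3 to B1
  B5←B2: walk B2 to B1
  B5←B3: walk B3 to B1
  B6←B3: walk B3 to B1
  B6←B4: walk B4 to B1
  B0 → ∅
  B1 → ∅
  B2 → {B5}
  B3 → {B4,B5,B6}
  B4 → {B6}
  B5 → ∅
  B6 → ∅
  B7 → ∅

φ for i: defs {B0,B2,B3}
  DF⁺ = {B4,B5,B6}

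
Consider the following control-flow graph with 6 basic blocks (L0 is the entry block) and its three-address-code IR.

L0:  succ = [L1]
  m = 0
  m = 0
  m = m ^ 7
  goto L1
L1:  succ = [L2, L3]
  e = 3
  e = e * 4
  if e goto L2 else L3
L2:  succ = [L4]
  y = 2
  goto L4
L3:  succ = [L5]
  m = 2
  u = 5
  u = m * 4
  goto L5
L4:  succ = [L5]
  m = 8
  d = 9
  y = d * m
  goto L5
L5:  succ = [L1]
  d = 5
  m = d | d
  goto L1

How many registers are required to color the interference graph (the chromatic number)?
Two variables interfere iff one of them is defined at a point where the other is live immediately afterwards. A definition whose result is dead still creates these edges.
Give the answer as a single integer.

Answer: 2

Analysis:
def/use:
  L0: def={m} ue=∅
  L1: def={e} ue=∅
  L2: def={y} ue=∅
  L3: def={m,u} ue=∅
  L4: def={d,m,y} ue=∅
  L5: def={d,m} ue=∅

Backward fixpoint:
  live L0: ∅→∅
  live L1: ∅→∅
  live L2: ∅→∅
  live L3: ∅→∅
  live L4: ∅→∅
  live L5: ∅→∅

Conflict graph:
  d — {m}
  e — ∅
  m — {d,u}
  u — {m}
  y — ∅

Chromatic number:
  {d,m} pairwise interfere (2-clique) ⇒ χ ≥ 2
  assign d→R1 e→R0 m→R0 u→R1 y→R0 — no edge inside a register ⇒ χ ≤ 2
  χ = 2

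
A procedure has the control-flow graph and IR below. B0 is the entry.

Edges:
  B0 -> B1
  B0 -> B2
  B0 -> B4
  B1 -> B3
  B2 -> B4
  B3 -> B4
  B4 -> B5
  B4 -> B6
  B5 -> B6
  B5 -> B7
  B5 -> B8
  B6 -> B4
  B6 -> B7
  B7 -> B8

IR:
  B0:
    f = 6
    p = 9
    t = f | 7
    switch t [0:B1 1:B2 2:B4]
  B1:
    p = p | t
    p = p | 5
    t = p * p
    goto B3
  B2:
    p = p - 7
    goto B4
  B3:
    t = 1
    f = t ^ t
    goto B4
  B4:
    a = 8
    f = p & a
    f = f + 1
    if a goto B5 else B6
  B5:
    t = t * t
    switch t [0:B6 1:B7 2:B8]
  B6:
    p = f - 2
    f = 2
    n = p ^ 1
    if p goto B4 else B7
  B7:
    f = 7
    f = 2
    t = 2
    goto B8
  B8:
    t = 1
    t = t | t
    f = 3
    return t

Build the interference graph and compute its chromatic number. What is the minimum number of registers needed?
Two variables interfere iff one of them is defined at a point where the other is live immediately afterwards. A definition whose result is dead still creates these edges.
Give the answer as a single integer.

Answer: 4

Analysis:
def/use:
  B0: {f,p,t} / ∅
  B1: {p,t} / {p,t}
  B2: {p} / {p}
  B3: {f,t} / ∅
  B4: {a,f} / {p}
  B5: {t} / {t}
  B6: {f,n,p} / {f}
  B7: {f,t} / ∅
  B8: {f,t} / ∅

Live sets:
  live B0: ∅→{p,t}
  live B1: {p,t}→{p}
  live B2: {p,t}→{p,t}
  live B3: {p}→{p,t}
  live B4: {p,t}→{f,t}
  live B5: {f,t}→{f,t}
  live B6: {f,t}→{p,t}
  live B7: ∅→∅
  live B8: ∅→∅

Interfere edges:
  a: {f,p,t}
  f: {a,p,t}
  n: {p,t}
  p: {a,f,n,t}
  t: {a,f,n,p}

Chromatic number:
  lower bound: {a,f,p,t} mutually conflict ⇒ χ ≥ 4
  assign a→R2 f→R3 n→R2 p→R0 t→R1 — no edge inside a register ⇒ χ ≤ 4
  χ = 4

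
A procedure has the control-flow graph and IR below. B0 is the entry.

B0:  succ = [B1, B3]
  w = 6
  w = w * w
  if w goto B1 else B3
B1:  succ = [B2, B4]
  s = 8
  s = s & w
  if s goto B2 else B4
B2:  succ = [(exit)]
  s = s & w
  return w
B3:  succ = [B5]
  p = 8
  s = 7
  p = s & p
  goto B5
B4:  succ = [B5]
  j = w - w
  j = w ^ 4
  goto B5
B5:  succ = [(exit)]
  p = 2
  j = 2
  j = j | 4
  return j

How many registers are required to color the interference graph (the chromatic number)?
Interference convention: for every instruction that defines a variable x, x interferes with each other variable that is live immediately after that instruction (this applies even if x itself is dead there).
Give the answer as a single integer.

Block summaries:
  B0: {w} / ∅
  B1: {s} / {w}
  B2: {s} / {s,w}
  B3: {p,s} / ∅
  B4: {j} / {w}
  B5: {j,p} / ∅

Backward fixpoint:
  live B0: ∅→{w}
  live B1: {w}→{s,w}
  live B2: {s,w}→∅
  live B3: ∅→∅
  live B4: {w}→∅
  live B5: ∅→∅

Interference:
  j: {w}
  p: {s}
  s: {p,w}
  w: {j,s}

Colouring:
  {j,w} pairwise interfere (2-clique) ⇒ χ ≥ 2
  2-colouring: r0={j,s}  r1={p,w}
  χ = 2

Answer: 2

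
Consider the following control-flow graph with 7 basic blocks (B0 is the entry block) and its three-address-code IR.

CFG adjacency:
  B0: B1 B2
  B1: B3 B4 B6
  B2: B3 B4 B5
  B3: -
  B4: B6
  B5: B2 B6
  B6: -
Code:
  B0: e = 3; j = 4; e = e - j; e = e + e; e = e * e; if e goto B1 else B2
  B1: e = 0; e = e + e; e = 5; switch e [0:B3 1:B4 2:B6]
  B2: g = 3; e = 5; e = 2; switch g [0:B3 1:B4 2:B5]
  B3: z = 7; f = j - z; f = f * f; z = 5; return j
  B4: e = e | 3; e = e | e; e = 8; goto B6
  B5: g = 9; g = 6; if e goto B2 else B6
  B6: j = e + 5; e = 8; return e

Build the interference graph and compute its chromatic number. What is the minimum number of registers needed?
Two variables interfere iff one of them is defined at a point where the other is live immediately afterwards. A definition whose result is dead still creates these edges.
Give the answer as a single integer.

Answer: 3

Analysis:
Block summaries:
  B0: {e,j} / ∅
  B1: {e} / ∅
  B2: {e,g} / ∅
  B3: {f,z} / {j}
  B4: {e} / {e}
  B5: {g} / {e}
  B6: {e,j} / {e}

Liveness:
  live B0: ∅→{j}
  live B1: {j}→{e,j}
  live B2: {j}→{e,j}
  live B3: {j}→∅
  live B4: {e}→{e}
  live B5: {e,j}→{e,j}
  live B6: {e}→∅

Interference:
  e: {g,j}
  f: {j}
  g: {e,j}
  j: {e,f,g,z}
  z: {j}

Registers:
  clique {e,g,j} ⇒ need ≥ 3
  assign e→R1 f→R1 g→R2 j→R0 z→R1 — no edge inside a register ⇒ χ ≤ 3
  χ = 3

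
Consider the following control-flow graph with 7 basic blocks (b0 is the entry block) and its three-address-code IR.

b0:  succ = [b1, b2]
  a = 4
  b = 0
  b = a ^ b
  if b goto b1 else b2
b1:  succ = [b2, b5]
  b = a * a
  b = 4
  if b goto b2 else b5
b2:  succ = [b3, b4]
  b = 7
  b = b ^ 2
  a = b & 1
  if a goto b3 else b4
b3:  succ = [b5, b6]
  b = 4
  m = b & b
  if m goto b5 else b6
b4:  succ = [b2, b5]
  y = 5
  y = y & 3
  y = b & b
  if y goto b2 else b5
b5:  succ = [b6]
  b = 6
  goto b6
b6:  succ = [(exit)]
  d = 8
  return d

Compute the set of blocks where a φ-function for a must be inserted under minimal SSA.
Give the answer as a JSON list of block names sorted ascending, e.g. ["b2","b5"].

idom tree: b1←b0 b2←b0 b3←b2 b4←b2 b5←b0 b6←b0
Dom∩ at merges:
  b2: preds {b0,b1,b4}: {b0} ∩ {b0,b1} ∩ {b0,b2,b4} = {b0}; idom=b0
  b5: preds {b1,b3,b4}: {b0,b1} ∩ {b0,b2,b3} ∩ {b0,b2,b4} = {b0}; idom=b0
  b6: preds {b3,b5}: {b0,b2,b3} ∩ {b0,b5} = {b0}; idom=b0

DF walk-up:
  b2←b0: walk · to b0
  b2←b1: walk b1 to b0
  b2←b4: walk b4→b2 to b0
  b5←b1: walk b1 to b0
  b5←b3: walk b3→b2 to b0
  b5←b4: walk b4→b2 to b0
  b6←b3: walk b3→b2 to b0
  b6←b5: walk b5 to b0
  b0: DF=∅
  b1: DF={b2,b5}
  b2: DF={b2,b5,b6}
  b3: DF={b5,b6}
  b4: DF={b2,b5}
  b5: DF={b6}
  b6: DF=∅

φ for a: defs {b0,b2}
  DF⁺ = {b2,b5,b6}

Answer: ["b2", "b5", "b6"]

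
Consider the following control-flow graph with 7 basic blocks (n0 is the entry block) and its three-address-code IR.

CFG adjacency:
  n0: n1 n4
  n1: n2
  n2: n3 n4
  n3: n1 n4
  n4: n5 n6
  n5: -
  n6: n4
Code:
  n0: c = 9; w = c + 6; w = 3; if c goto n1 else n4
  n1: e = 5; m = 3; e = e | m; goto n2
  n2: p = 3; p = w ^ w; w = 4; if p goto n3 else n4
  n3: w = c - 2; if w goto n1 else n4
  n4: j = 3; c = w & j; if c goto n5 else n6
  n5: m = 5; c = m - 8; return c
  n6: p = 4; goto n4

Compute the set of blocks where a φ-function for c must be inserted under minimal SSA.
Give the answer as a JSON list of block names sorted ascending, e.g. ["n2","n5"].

idom tree: n1←n0 n2←n1 n3←n2 n4←n0 n5←n4 n6←n4
Dom∩ at merges:
  n1: preds {n0,n3}: {n0} ∩ {n0,n1,n2,n3} = {n0}; idom=n0
  n4: preds {n0,n2,n3,n6}: {n0} ∩ {n0,n1,n2} ∩ {n0,n1,n2,n3} ∩ {n0,n4,n6} = {n0}; idom=n0

DF walk-up:
  join n1 pred n0: · stop@n0
  join n1 pred n3: n3→n2→n1 stop@n0
  join n4 pred n0: · stop@n0
  join n4 pred n2: n2→n1 stop@n0
  join n4 pred n3: n3→n2→n1 stop@n0
  join n4 pred n6: n6→n4 stop@n0
  n0: DF=∅
  n1: DF={n1,n4}
  n2: DF={n1,n4}
  n3: DF={n1,n4}
  n4: DF={n4}
  n5: DF=∅
  n6: DF={n4}

φ for c: defs {n0,n4,n5}
  DF⁺ = {n4}

Answer: ["n4"]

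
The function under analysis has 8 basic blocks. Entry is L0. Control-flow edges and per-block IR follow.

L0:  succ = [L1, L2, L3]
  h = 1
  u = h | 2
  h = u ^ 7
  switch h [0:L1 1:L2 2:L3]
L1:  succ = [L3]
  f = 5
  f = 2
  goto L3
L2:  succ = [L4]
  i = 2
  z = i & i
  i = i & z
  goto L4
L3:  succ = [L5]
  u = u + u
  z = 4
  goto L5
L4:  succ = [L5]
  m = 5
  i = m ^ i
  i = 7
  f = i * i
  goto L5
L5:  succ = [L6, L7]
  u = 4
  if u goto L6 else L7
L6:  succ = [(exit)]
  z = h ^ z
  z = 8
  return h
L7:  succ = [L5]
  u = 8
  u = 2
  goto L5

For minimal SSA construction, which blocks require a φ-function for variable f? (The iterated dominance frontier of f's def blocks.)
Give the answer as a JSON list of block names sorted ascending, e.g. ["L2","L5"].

idom tree: L1←L0 L2←L0 L3←L0 L4←L2 L5←L0 L6←L5 L7←L5
Dom∩ at merges:
  L3: preds {L0,L1}: {L0} ∩ {L0,L1} = {L0}; idom=L0
  L5: preds {L3,L4,L7}: {L0,L3} ∩ {L0,L2,L4} ∩ {L0,L5,L7} = {L0}; idom=L0

DF derivation:
  L3←L0: walk · to L0
  L3←L1: walk L1 to L0
  L5←L3: walk L3 to L0
  L5←L4: walk L4→L2 to L0
  L5←L7: walk L7→L5 to L0
  DF(L0)=∅
  DF(L1)={L3}
  DF(L2)={L5}
  DF(L3)={L5}
  DF(L4)={L5}
  DF(L5)={L5}
  DF(L6)=∅
  DF(L7)={L5}

φ for f: defs {L1,L4}
  DF⁺ = {L3,L5}

Answer: ["L3", "L5"]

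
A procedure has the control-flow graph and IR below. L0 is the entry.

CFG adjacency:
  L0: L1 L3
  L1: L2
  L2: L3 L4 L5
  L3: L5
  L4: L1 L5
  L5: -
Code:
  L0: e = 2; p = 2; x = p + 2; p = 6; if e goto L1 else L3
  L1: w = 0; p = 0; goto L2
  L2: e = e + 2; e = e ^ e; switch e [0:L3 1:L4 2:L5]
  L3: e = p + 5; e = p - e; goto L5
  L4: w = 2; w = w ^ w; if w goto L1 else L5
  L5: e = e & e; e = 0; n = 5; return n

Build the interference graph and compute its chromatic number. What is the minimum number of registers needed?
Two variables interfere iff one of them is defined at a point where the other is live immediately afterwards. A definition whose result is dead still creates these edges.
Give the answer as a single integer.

Block summaries:
  L0: def={e,p,x} ue=∅
  L1: def={p,w} ue=∅
  L2: def={e} ue={e}
  L3: def={e} ue={p}
  L4: def={w} ue=∅
  L5: def={e,n} ue={e}

Backward fixpoint:
  L0: in=∅ out={e,p}
  L1: in={e} out={e,p}
  L2: in={e,p} out={e,p}
  L3: in={p} out={e}
  L4: in={e} out={e}
  L5: in={e} out=∅

Conflict graph:
  e — {p,w,x}
  n — ∅
  p — {e}
  w — {e}
  x — {e}

Colouring:
  lower bound: {e,p} mutually conflict ⇒ χ ≥ 2
  assign e→c0 n→c0 p→c1 w→c1 x→c1 — no edge inside a register ⇒ χ ≤ 2
  χ = 2

Answer: 2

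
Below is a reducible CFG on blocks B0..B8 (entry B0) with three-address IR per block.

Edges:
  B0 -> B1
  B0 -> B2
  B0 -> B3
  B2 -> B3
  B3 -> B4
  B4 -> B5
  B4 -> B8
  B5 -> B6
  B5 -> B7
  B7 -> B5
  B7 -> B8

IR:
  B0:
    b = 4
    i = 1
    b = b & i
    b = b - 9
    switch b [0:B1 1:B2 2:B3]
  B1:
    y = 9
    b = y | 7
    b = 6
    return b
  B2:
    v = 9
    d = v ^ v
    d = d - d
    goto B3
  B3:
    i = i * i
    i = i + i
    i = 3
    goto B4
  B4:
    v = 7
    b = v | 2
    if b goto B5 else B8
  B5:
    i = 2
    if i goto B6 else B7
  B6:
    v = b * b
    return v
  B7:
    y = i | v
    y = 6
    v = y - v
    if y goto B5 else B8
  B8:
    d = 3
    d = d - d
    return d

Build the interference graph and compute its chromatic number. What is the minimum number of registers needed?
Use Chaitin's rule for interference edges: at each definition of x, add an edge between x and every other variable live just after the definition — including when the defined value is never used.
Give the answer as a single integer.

Per-block:
  B0: {b,i} / ∅
  B1: {b,y} / ∅
  B2: {d,v} / ∅
  B3: {i} / {i}
  B4: {b,v} / ∅
  B5: {i} / ∅
  B6: {v} / {b}
  B7: {v,y} / {i,v}
  B8: {d} / ∅

Live sets:
  B0 li=∅ lo={i}
  B1 li=∅ lo=∅
  B2 li={i} lo={i}
  B3 li={i} lo=∅
  B4 li=∅ lo={b,v}
  B5 li={b,v} lo={b,i,v}
  B6 li={b} lo=∅
  B7 li={b,i,v} lo={b,v}
  B8 li=∅ lo=∅

Interference:
  b↔{i,v,y}
  d↔{i}
  i↔{b,d,v}
  v↔{b,i,y}
  y↔{b,v}

Chromatic number:
  {b,i,v} pairwise interfere (3-clique) ⇒ χ ≥ 3
  assign b→R0 d→R0 i→R1 v→R2 y→R1 — no edge inside a register ⇒ χ ≤ 3
  χ = 3

Answer: 3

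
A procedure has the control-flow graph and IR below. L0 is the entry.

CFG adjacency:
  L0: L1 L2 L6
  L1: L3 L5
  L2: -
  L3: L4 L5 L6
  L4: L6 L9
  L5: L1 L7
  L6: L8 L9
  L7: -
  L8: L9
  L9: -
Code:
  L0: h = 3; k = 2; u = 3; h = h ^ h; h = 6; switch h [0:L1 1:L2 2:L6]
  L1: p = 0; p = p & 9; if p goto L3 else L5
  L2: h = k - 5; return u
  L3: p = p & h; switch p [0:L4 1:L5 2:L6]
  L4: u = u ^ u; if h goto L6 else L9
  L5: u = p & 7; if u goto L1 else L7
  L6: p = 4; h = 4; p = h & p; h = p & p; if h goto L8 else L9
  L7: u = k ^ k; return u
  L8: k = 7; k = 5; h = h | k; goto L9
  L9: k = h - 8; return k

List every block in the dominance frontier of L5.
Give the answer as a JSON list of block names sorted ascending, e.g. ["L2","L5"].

idom tree: L1←L0 L2←L0 L3←L1 L4←L3 L5←L1 L6←L0 L7←L5 L8←L6 L9←L0
Dom∩ at merges:
  L1: preds {L0,L5}: {L0} ∩ {L0,L1,L5} = {L0}; idom=L0
  L5: preds {L1,L3}: {L0,L1} ∩ {L0,L1,L3} = {L0,L1}; idom=L1
  L6: preds {L0,L3,L4}: {L0} ∩ {L0,L1,L3} ∩ {L0,L1,L3,L4} = {L0}; idom=L0
  L9: preds {L4,L6,L8}: {L0,L1,L3,L4} ∩ {L0,L6} ∩ {L0,L6,L8} = {L0}; idom=L0

DF walk-up:
  L1←L0: walk · to L0
  L1←L5: walk L5→L1 to L0
  L5←L1: walk · to L1
  L5←L3: walk L3 to L1
  L6←L0: walk · to L0
  L6←L3: walk L3→L1 to L0
  L6←L4: walk L4→L3→L1 to L0
  L9←L4: walk L4→L3→L1 to L0
  L9←L6: walk L6 to L0
  L9←L8: walk L8→L6 to L0
  DF(L0)=∅
  DF(L1)={L1,L6,L9}
  DF(L2)=∅
  DF(L3)={L5,L6,L9}
  DF(L4)={L6,L9}
  DF(L5)={L1}
  DF(L6)={L9}
  DF(L7)=∅
  DF(L8)={L9}
  DF(L9)=∅

DF(L5) = ["L1"]

Answer: ["L1"]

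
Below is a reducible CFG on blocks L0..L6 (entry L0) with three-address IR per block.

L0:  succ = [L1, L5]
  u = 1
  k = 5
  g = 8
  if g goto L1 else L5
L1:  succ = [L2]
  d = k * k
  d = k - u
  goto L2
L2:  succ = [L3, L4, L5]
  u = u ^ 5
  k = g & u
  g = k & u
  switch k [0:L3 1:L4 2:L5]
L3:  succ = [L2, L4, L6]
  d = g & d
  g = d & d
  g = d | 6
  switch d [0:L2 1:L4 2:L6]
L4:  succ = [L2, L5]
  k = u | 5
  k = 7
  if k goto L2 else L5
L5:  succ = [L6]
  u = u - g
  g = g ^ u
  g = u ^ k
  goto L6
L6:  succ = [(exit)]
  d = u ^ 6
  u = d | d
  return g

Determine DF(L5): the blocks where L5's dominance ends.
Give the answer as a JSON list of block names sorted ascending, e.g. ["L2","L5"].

Answer: ["L6"]

Derivation:
idom tree: L1←L0 L2←L1 L3←L2 L4←L2 L5←L0 L6←L0
Dom at joins:
  L2: preds {L1,L3,L4}: {L0,L1} ∩ {L0,L1,L2,L3} ∩ {L0,L1,L2,L4} = {L0,L1}; idom=L1
  L4: preds {L2,L3}: {L0,L1,L2} ∩ {L0,L1,L2,L3} = {L0,L1,L2}; idom=L2
  L5: preds {L0,L2,L4}: {L0} ∩ {L0,L1,L2} ∩ {L0,L1,L2,L4} = {L0}; idom=L0
  L6: preds {L3,L5}: {L0,L1,L2,L3} ∩ {L0,L5} = {L0}; idom=L0

DF walk-up:
  join L2 pred L1: · stop@L1
  join L2 pred L3: L3→L2 stop@L1
  join L2 pred L4: L4→L2 stop@L1
  join L4 pred L2: · stop@L2
  join L4 pred L3: L3 stop@L2
  join L5 pred L0: · stop@L0
  join L5 pred L2: L2→L1 stop@L0
  join L5 pred L4: L4→L2→L1 stop@L0
  join L6 pred L3: L3→L2→L1 stop@L0
  join L6 pred L5: L5 stop@L0
  L0: DF=∅
  L1: DF={L5,L6}
  L2: DF={L2,L5,L6}
  L3: DF={L2,L4,L6}
  L4: DF={L2,L5}
  L5: DF={L6}
  L6: DF=∅

DF(L5) = ["L6"]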